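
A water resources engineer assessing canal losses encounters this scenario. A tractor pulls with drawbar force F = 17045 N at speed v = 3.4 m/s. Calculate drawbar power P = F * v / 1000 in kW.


P = F * v / 1000
  = 17045 * 3.4 / 1000
  = 57953 / 1000
  = 57.95 kW


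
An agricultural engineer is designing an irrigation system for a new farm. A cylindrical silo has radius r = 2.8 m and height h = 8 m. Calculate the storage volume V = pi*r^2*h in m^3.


V = pi * r^2 * h
  = pi * 2.8^2 * 8
  = pi * 7.84 * 8
  = 197.04 m^3


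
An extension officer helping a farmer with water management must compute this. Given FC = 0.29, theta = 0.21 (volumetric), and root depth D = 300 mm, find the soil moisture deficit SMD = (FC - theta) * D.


SMD = (FC - theta) * D
    = (0.29 - 0.21) * 300
    = 0.080 * 300
    = 24 mm


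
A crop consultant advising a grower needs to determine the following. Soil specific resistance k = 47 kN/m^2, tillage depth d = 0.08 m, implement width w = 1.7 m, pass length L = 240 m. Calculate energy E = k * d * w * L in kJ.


E = k * d * w * L
  = 47 * 0.08 * 1.7 * 240
  = 1534.08 kJ


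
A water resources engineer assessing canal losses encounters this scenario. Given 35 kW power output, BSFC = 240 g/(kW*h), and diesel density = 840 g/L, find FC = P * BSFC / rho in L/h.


FC = P * BSFC / rho_fuel
   = 35 * 240 / 840
   = 8400 / 840
   = 10 L/h


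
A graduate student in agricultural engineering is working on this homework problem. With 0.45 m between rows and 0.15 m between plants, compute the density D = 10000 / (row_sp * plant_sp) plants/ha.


D = 10000 / (row_sp * plant_sp)
  = 10000 / (0.45 * 0.15)
  = 10000 / 0.0675
  = 148148.15 plants/ha


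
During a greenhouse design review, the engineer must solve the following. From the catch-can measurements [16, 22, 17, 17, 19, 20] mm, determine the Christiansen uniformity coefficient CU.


xbar = 111 / 6 = 18.500
sum|xi - xbar| = 11
CU = 100 * (1 - 11 / (6 * 18.500))
   = 100 * (1 - 0.0991)
   = 90.09%


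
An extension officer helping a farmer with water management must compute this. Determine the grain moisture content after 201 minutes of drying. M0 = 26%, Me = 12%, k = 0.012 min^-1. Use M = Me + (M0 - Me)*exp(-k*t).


M = Me + (M0 - Me) * e^(-k*t)
  = 12 + (26 - 12) * e^(-0.012*201)
  = 12 + 14 * e^(-2.412)
  = 12 + 14 * 0.08964
  = 12 + 1.2549
  = 13.25%


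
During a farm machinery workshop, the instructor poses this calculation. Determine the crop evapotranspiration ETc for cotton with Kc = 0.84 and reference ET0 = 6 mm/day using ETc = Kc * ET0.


ETc = Kc * ET0
    = 0.84 * 6
    = 5.04 mm/day


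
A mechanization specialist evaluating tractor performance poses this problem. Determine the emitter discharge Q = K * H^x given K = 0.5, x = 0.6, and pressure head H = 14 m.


Q = K * H^x
  = 0.5 * 14^0.6
  = 0.5 * 4.8717
  = 2.44 L/h


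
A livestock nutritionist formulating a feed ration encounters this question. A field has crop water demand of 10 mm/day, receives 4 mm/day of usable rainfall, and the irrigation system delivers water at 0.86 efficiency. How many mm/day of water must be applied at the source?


IWR = (ETc - Pe) / Ea
    = (10 - 4) / 0.86
    = 6 / 0.86
    = 6.98 mm/day


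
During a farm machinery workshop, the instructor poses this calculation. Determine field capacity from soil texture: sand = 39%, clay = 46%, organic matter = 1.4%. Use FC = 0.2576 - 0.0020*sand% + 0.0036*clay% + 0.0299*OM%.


FC = 0.2576 - 0.0020*39 + 0.0036*46 + 0.0299*1.4
   = 0.2576 - 0.0780 + 0.1656 + 0.0419
   = 0.3871


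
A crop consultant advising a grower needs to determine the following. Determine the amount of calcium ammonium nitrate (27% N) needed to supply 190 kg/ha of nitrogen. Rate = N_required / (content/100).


Rate = N_required / (N_content / 100)
     = 190 / (27 / 100)
     = 190 / 0.27
     = 703.70 kg/ha


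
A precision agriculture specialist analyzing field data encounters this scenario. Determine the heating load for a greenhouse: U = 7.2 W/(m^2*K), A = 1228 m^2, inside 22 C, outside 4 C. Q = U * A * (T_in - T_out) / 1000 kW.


dT = 22 - (4) = 18 K
Q = U * A * dT
  = 7.2 * 1228 * 18
  = 159148.80 W = 159.15 kW


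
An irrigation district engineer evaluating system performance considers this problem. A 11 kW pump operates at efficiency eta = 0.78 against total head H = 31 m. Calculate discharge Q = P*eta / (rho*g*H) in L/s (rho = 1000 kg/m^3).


Q = (P * 1000 * eta) / (rho * g * H)
  = (11 * 1000 * 0.78) / (1000 * 9.81 * 31)
  = 8580 / 304110
  = 0.02821 m^3/s = 28.21 L/s


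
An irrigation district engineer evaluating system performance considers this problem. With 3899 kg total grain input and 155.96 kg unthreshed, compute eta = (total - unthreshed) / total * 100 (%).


eta = (total - unthreshed) / total * 100
    = (3899 - 155.96) / 3899 * 100
    = 3743.04 / 3899 * 100
    = 96%


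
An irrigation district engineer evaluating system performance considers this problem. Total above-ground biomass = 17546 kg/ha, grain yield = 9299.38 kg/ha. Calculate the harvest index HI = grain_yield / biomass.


HI = grain_yield / biomass
   = 9299.38 / 17546
   = 0.53


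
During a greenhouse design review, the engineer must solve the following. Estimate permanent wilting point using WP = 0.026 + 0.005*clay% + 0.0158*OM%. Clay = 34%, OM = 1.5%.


WP = 0.026 + 0.005*34 + 0.0158*1.5
   = 0.026 + 0.1700 + 0.0237
   = 0.2197


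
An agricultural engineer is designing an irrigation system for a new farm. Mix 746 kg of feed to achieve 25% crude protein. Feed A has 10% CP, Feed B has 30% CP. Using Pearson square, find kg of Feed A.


parts_A = CP_b - target = 30 - 25 = 5
parts_B = target - CP_a = 25 - 10 = 15
total_parts = 5 + 15 = 20
Feed A = 746 * 5 / 20 = 186.50 kg
Feed B = 746 * 15 / 20 = 559.50 kg

186.50 kg


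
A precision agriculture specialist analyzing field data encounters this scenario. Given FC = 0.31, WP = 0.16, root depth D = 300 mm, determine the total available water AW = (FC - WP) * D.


AW = (FC - WP) * D
   = (0.31 - 0.16) * 300
   = 0.15 * 300
   = 45 mm


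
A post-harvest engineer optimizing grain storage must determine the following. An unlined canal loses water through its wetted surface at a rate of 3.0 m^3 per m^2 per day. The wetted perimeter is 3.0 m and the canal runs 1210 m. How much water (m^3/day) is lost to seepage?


S = C * P * L
  = 3.0 * 3.0 * 1210
  = 10890 m^3/day


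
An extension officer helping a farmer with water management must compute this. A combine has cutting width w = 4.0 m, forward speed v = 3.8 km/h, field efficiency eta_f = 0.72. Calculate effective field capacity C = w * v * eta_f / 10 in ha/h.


C = w * v * eta_f / 10
  = 4.0 * 3.8 * 0.72 / 10
  = 10.94 / 10
  = 1.09 ha/h


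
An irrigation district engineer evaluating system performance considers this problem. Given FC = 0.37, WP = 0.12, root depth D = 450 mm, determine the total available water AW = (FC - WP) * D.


AW = (FC - WP) * D
   = (0.37 - 0.12) * 450
   = 0.25 * 450
   = 112.50 mm


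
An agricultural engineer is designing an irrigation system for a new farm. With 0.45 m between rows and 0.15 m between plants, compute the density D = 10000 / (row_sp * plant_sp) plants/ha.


D = 10000 / (row_sp * plant_sp)
  = 10000 / (0.45 * 0.15)
  = 10000 / 0.0675
  = 148148.15 plants/ha


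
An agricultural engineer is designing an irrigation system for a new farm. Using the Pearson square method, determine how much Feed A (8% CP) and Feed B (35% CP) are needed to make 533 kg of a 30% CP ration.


parts_A = CP_b - target = 35 - 30 = 5
parts_B = target - CP_a = 30 - 8 = 22
total_parts = 5 + 22 = 27
Feed A = 533 * 5 / 27 = 98.70 kg
Feed B = 533 * 22 / 27 = 434.30 kg

98.70 kg


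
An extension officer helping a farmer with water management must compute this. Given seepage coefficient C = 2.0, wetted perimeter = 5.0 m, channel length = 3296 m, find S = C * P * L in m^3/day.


S = C * P * L
  = 2.0 * 5.0 * 3296
  = 32960 m^3/day


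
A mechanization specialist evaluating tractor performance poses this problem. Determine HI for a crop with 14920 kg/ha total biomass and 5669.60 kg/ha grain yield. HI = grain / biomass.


HI = grain_yield / biomass
   = 5669.60 / 14920
   = 0.38


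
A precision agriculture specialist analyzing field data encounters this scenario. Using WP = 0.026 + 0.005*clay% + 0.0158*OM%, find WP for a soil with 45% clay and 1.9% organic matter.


WP = 0.026 + 0.005*45 + 0.0158*1.9
   = 0.026 + 0.2250 + 0.0300
   = 0.2810


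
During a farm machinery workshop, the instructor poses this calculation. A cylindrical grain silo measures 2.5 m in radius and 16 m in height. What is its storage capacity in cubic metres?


V = pi * r^2 * h
  = pi * 2.5^2 * 16
  = pi * 6.25 * 16
  = 314.16 m^3


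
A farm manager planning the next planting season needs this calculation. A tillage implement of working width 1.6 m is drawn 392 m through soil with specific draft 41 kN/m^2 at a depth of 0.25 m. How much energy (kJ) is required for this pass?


E = k * d * w * L
  = 41 * 0.25 * 1.6 * 392
  = 6428.80 kJ


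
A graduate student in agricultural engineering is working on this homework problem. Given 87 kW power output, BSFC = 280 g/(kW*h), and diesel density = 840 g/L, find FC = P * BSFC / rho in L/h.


FC = P * BSFC / rho_fuel
   = 87 * 280 / 840
   = 24360 / 840
   = 29 L/h


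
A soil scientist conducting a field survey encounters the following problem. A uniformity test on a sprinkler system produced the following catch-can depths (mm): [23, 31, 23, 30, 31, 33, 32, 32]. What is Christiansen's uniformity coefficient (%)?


xbar = 235 / 8 = 29.375
sum|xi - xbar| = 25.500
CU = 100 * (1 - 25.500 / (8 * 29.375))
   = 100 * (1 - 0.1085)
   = 89.15%


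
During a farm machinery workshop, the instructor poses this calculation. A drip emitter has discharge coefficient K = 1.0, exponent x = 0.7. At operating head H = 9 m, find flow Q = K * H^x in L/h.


Q = K * H^x
  = 1.0 * 9^0.7
  = 1.0 * 4.6555
  = 4.66 L/h


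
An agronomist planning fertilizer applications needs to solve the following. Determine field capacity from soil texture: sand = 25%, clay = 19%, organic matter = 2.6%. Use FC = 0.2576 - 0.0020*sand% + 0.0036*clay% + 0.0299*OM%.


FC = 0.2576 - 0.0020*25 + 0.0036*19 + 0.0299*2.6
   = 0.2576 - 0.0500 + 0.0684 + 0.0777
   = 0.3537


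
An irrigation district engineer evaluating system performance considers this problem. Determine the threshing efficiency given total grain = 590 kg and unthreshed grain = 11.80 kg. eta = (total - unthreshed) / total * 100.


eta = (total - unthreshed) / total * 100
    = (590 - 11.80) / 590 * 100
    = 578.20 / 590 * 100
    = 98%


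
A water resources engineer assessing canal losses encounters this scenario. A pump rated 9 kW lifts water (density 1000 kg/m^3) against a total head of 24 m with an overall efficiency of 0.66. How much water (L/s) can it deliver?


Q = (P * 1000 * eta) / (rho * g * H)
  = (9 * 1000 * 0.66) / (1000 * 9.81 * 24)
  = 5940 / 235440
  = 0.02523 m^3/s = 25.23 L/s


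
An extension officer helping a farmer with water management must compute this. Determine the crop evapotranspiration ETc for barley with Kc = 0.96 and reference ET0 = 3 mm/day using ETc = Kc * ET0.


ETc = Kc * ET0
    = 0.96 * 3
    = 2.88 mm/day


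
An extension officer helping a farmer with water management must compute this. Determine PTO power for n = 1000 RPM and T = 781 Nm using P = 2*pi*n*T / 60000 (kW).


P = 2*pi*n*T / 60000
  = 2*pi * 1000 * 781 / 60000
  = 4907167.72 / 60000
  = 81.79 kW


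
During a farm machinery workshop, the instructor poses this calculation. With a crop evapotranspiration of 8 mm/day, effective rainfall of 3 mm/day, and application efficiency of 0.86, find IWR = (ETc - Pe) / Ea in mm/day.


IWR = (ETc - Pe) / Ea
    = (8 - 3) / 0.86
    = 5 / 0.86
    = 5.81 mm/day


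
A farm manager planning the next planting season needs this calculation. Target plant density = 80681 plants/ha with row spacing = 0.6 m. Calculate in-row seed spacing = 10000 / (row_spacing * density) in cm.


spacing = 10000 / (row_sp * density)
        = 10000 / (0.6 * 80681)
        = 10000 / 48408.60
        = 0.20657 m = 20.66 cm


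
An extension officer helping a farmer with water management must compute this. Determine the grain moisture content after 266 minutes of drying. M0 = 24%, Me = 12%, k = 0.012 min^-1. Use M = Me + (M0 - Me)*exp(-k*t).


M = Me + (M0 - Me) * e^(-k*t)
  = 12 + (24 - 12) * e^(-0.012*266)
  = 12 + 12 * e^(-3.192)
  = 12 + 12 * 0.04109
  = 12 + 0.4931
  = 12.49%


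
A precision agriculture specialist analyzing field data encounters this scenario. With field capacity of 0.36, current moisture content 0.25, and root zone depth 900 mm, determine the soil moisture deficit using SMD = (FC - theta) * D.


SMD = (FC - theta) * D
    = (0.36 - 0.25) * 900
    = 0.110 * 900
    = 99 mm


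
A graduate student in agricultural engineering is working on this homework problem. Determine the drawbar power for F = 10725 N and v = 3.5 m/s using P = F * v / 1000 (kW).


P = F * v / 1000
  = 10725 * 3.5 / 1000
  = 37537.50 / 1000
  = 37.54 kW


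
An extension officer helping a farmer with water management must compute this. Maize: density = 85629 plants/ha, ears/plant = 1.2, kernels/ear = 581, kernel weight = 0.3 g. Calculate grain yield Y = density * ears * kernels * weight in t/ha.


Y = density * ears * kernels * kw
  = 85629 * 1.2 * 581 * 0.3 g/ha
  = 17910161.64 g/ha
  = 17910.16 kg/ha = 17.91 t/ha


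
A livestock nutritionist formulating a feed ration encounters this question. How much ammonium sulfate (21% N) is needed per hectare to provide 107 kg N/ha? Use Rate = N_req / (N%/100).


Rate = N_required / (N_content / 100)
     = 107 / (21 / 100)
     = 107 / 0.21
     = 509.52 kg/ha


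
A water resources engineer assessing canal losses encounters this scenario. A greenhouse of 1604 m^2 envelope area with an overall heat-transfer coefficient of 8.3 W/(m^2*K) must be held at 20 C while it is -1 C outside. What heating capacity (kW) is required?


dT = 20 - (-1) = 21 K
Q = U * A * dT
  = 8.3 * 1604 * 21
  = 279577.20 W = 279.58 kW


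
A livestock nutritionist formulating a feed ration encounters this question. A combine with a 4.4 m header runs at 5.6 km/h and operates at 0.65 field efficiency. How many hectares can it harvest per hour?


C = w * v * eta_f / 10
  = 4.4 * 5.6 * 0.65 / 10
  = 16.02 / 10
  = 1.60 ha/h


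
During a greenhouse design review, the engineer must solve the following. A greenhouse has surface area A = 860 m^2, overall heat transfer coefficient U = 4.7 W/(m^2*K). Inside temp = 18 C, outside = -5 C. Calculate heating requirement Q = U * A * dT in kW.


dT = 18 - (-5) = 23 K
Q = U * A * dT
  = 4.7 * 860 * 23
  = 92966 W = 92.97 kW


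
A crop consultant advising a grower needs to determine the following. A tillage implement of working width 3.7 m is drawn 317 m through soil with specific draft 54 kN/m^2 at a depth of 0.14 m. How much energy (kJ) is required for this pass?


E = k * d * w * L
  = 54 * 0.14 * 3.7 * 317
  = 8867.12 kJ


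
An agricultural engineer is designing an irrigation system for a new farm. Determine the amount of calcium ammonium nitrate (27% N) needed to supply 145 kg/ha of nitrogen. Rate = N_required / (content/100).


Rate = N_required / (N_content / 100)
     = 145 / (27 / 100)
     = 145 / 0.27
     = 537.04 kg/ha


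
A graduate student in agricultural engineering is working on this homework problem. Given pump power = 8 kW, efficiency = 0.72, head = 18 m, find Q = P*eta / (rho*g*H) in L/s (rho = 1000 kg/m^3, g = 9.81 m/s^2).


Q = (P * 1000 * eta) / (rho * g * H)
  = (8 * 1000 * 0.72) / (1000 * 9.81 * 18)
  = 5760 / 176580
  = 0.03262 m^3/s = 32.62 L/s


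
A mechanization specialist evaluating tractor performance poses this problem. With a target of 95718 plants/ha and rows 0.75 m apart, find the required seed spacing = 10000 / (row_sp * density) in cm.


spacing = 10000 / (row_sp * density)
        = 10000 / (0.75 * 95718)
        = 10000 / 71788.50
        = 0.13930 m = 13.93 cm


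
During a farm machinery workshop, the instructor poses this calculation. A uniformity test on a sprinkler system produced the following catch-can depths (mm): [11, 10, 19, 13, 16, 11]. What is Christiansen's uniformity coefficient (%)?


xbar = 80 / 6 = 13.333
sum|xi - xbar| = 16.667
CU = 100 * (1 - 16.667 / (6 * 13.333))
   = 100 * (1 - 0.2083)
   = 79.17%


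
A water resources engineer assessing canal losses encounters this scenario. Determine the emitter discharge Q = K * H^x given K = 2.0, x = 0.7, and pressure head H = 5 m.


Q = K * H^x
  = 2.0 * 5^0.7
  = 2.0 * 3.0852
  = 6.17 L/h


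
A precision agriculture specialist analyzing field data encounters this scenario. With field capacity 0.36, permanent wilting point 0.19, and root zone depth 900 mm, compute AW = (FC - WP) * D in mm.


AW = (FC - WP) * D
   = (0.36 - 0.19) * 900
   = 0.17 * 900
   = 153 mm


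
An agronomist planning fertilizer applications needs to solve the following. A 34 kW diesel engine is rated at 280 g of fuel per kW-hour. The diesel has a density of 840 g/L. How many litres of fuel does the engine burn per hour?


FC = P * BSFC / rho_fuel
   = 34 * 280 / 840
   = 9520 / 840
   = 11.33 L/h


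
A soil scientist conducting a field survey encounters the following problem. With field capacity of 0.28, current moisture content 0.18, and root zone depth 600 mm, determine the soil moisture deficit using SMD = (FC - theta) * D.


SMD = (FC - theta) * D
    = (0.28 - 0.18) * 600
    = 0.100 * 600
    = 60 mm


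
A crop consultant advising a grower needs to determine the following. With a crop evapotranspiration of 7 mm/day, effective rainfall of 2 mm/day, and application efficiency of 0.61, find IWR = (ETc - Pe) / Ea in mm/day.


IWR = (ETc - Pe) / Ea
    = (7 - 2) / 0.61
    = 5 / 0.61
    = 8.20 mm/day


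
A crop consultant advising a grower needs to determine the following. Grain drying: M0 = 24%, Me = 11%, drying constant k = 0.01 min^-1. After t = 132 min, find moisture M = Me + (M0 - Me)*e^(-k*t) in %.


M = Me + (M0 - Me) * e^(-k*t)
  = 11 + (24 - 11) * e^(-0.01*132)
  = 11 + 13 * e^(-1.320)
  = 11 + 13 * 0.26714
  = 11 + 3.4728
  = 14.47%


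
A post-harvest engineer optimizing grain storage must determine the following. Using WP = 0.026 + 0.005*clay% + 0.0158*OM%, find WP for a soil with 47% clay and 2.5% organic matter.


WP = 0.026 + 0.005*47 + 0.0158*2.5
   = 0.026 + 0.2350 + 0.0395
   = 0.3005


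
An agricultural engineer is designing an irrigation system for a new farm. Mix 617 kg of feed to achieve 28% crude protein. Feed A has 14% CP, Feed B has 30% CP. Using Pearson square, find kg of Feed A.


parts_A = CP_b - target = 30 - 28 = 2
parts_B = target - CP_a = 28 - 14 = 14
total_parts = 2 + 14 = 16
Feed A = 617 * 2 / 16 = 77.13 kg
Feed B = 617 * 14 / 16 = 539.88 kg

77.13 kg


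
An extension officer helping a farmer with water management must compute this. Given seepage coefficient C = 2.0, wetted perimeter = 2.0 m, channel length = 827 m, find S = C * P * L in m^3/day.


S = C * P * L
  = 2.0 * 2.0 * 827
  = 3308 m^3/day


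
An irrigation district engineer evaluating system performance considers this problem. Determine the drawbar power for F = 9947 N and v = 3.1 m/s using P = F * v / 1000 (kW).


P = F * v / 1000
  = 9947 * 3.1 / 1000
  = 30835.70 / 1000
  = 30.84 kW


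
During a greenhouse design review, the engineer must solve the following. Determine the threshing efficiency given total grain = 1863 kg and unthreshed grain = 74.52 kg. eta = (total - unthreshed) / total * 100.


eta = (total - unthreshed) / total * 100
    = (1863 - 74.52) / 1863 * 100
    = 1788.48 / 1863 * 100
    = 96%


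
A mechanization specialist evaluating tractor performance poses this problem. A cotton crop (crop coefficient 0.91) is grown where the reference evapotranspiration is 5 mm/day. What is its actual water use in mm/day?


ETc = Kc * ET0
    = 0.91 * 5
    = 4.55 mm/day


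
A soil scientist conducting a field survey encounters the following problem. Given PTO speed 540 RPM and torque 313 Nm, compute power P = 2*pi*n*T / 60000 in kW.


P = 2*pi*n*T / 60000
  = 2*pi * 540 * 313 / 60000
  = 1061983.98 / 60000
  = 17.70 kW


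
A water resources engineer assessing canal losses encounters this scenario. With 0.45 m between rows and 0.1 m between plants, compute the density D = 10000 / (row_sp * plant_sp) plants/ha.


D = 10000 / (row_sp * plant_sp)
  = 10000 / (0.45 * 0.1)
  = 10000 / 0.0450
  = 222222.22 plants/ha


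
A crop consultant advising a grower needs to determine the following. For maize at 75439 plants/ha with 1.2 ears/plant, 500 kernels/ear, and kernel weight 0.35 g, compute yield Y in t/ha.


Y = density * ears * kernels * kw
  = 75439 * 1.2 * 500 * 0.35 g/ha
  = 15842190.00 g/ha
  = 15842.19 kg/ha = 15.84 t/ha


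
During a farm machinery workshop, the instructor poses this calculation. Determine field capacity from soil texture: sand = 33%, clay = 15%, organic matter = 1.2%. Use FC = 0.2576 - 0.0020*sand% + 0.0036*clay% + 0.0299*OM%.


FC = 0.2576 - 0.0020*33 + 0.0036*15 + 0.0299*1.2
   = 0.2576 - 0.0660 + 0.0540 + 0.0359
   = 0.2815


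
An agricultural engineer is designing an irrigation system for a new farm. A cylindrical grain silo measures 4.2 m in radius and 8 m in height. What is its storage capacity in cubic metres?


V = pi * r^2 * h
  = pi * 4.2^2 * 8
  = pi * 17.64 * 8
  = 443.34 m^3


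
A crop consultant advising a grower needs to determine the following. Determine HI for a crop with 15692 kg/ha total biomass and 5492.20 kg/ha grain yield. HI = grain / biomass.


HI = grain_yield / biomass
   = 5492.20 / 15692
   = 0.35


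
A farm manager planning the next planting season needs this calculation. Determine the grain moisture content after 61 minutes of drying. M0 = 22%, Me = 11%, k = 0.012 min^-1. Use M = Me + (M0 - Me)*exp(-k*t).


M = Me + (M0 - Me) * e^(-k*t)
  = 11 + (22 - 11) * e^(-0.012*61)
  = 11 + 11 * e^(-0.732)
  = 11 + 11 * 0.48095
  = 11 + 5.2904
  = 16.29%


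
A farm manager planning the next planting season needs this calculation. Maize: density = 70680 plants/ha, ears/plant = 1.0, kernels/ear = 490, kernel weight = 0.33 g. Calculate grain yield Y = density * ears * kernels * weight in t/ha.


Y = density * ears * kernels * kw
  = 70680 * 1.0 * 490 * 0.33 g/ha
  = 11428956 g/ha
  = 11428.96 kg/ha = 11.43 t/ha


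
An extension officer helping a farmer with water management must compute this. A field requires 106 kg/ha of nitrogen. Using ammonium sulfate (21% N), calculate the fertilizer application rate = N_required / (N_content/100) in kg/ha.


Rate = N_required / (N_content / 100)
     = 106 / (21 / 100)
     = 106 / 0.21
     = 504.76 kg/ha


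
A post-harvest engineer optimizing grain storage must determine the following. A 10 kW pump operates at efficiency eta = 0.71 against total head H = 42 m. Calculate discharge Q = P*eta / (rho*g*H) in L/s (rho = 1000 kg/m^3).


Q = (P * 1000 * eta) / (rho * g * H)
  = (10 * 1000 * 0.71) / (1000 * 9.81 * 42)
  = 7100 / 412020
  = 0.01723 m^3/s = 17.23 L/s


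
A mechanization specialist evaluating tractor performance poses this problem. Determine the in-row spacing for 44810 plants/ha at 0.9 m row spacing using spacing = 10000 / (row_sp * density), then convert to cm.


spacing = 10000 / (row_sp * density)
        = 10000 / (0.9 * 44810)
        = 10000 / 40329
        = 0.24796 m = 24.80 cm


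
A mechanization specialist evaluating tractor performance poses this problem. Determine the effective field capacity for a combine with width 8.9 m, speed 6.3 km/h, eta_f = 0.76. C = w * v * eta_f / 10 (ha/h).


C = w * v * eta_f / 10
  = 8.9 * 6.3 * 0.76 / 10
  = 42.61 / 10
  = 4.26 ha/h


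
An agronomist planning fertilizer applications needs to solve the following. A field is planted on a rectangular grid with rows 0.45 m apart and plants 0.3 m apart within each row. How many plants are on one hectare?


D = 10000 / (row_sp * plant_sp)
  = 10000 / (0.45 * 0.3)
  = 10000 / 0.1350
  = 74074.07 plants/ha


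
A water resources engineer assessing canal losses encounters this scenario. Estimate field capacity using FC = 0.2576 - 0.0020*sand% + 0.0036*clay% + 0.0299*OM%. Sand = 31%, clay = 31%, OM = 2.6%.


FC = 0.2576 - 0.0020*31 + 0.0036*31 + 0.0299*2.6
   = 0.2576 - 0.0620 + 0.1116 + 0.0777
   = 0.3849


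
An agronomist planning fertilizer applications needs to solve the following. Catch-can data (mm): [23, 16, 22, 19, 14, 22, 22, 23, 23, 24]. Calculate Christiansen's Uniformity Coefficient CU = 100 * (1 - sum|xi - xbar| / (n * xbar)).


xbar = 208 / 10 = 20.800
sum|xi - xbar| = 26.800
CU = 100 * (1 - 26.800 / (10 * 20.800))
   = 100 * (1 - 0.1288)
   = 87.12%


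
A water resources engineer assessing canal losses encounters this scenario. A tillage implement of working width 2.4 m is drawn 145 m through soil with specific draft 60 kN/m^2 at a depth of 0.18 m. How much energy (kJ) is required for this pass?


E = k * d * w * L
  = 60 * 0.18 * 2.4 * 145
  = 3758.40 kJ


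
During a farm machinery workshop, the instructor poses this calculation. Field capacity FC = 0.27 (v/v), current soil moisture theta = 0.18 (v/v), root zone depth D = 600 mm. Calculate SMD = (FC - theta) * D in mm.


SMD = (FC - theta) * D
    = (0.27 - 0.18) * 600
    = 0.090 * 600
    = 54 mm


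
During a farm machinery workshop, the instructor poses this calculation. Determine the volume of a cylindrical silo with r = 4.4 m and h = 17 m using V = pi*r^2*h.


V = pi * r^2 * h
  = pi * 4.4^2 * 17
  = pi * 19.36 * 17
  = 1033.96 m^3


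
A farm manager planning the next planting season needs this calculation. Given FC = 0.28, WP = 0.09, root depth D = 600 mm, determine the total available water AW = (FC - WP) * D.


AW = (FC - WP) * D
   = (0.28 - 0.09) * 600
   = 0.19 * 600
   = 114 mm


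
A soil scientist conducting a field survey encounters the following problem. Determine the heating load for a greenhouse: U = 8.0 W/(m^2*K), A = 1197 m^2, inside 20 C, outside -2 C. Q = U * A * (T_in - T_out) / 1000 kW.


dT = 20 - (-2) = 22 K
Q = U * A * dT
  = 8.0 * 1197 * 22
  = 210672 W = 210.67 kW


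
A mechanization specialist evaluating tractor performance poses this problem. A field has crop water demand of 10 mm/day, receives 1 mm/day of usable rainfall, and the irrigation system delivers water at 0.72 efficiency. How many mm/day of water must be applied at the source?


IWR = (ETc - Pe) / Ea
    = (10 - 1) / 0.72
    = 9 / 0.72
    = 12.50 mm/day


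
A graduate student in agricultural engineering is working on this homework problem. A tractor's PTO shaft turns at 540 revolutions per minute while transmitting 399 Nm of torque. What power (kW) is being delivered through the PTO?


P = 2*pi*n*T / 60000
  = 2*pi * 540 * 399 / 60000
  = 1353775.11 / 60000
  = 22.56 kW


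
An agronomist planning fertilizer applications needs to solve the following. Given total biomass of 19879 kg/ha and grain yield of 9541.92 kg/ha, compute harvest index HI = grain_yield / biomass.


HI = grain_yield / biomass
   = 9541.92 / 19879
   = 0.48


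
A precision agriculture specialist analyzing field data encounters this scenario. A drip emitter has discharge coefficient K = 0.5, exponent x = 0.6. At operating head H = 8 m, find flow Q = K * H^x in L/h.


Q = K * H^x
  = 0.5 * 8^0.6
  = 0.5 * 3.4822
  = 1.74 L/h


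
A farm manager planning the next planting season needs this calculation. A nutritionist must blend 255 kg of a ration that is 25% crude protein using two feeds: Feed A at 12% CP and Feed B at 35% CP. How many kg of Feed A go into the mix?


parts_A = CP_b - target = 35 - 25 = 10
parts_B = target - CP_a = 25 - 12 = 13
total_parts = 10 + 13 = 23
Feed A = 255 * 10 / 23 = 110.87 kg
Feed B = 255 * 13 / 23 = 144.13 kg

110.87 kg


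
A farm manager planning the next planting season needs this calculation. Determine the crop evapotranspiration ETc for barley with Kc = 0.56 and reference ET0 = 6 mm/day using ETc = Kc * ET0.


ETc = Kc * ET0
    = 0.56 * 6
    = 3.36 mm/day


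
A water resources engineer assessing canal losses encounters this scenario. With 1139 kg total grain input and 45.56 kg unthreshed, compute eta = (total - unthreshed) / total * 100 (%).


eta = (total - unthreshed) / total * 100
    = (1139 - 45.56) / 1139 * 100
    = 1093.44 / 1139 * 100
    = 96%


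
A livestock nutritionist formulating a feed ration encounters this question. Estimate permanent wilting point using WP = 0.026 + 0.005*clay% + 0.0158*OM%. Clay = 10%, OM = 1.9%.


WP = 0.026 + 0.005*10 + 0.0158*1.9
   = 0.026 + 0.0500 + 0.0300
   = 0.1060


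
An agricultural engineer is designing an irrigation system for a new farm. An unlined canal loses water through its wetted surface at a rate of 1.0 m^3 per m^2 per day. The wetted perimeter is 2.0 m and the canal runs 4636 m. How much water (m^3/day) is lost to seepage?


S = C * P * L
  = 1.0 * 2.0 * 4636
  = 9272 m^3/day


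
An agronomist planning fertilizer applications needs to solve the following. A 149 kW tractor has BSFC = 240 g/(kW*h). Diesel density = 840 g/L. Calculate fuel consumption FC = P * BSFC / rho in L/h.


FC = P * BSFC / rho_fuel
   = 149 * 240 / 840
   = 35760 / 840
   = 42.57 L/h


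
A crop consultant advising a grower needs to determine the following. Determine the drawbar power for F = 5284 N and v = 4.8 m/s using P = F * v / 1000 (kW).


P = F * v / 1000
  = 5284 * 4.8 / 1000
  = 25363.20 / 1000
  = 25.36 kW


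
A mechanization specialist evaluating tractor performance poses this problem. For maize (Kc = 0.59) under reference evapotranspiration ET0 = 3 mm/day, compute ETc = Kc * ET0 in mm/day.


ETc = Kc * ET0
    = 0.59 * 3
    = 1.77 mm/day


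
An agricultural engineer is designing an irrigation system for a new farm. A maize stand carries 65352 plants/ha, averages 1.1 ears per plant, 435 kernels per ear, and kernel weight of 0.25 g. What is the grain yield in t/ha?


Y = density * ears * kernels * kw
  = 65352 * 1.1 * 435 * 0.25 g/ha
  = 7817733 g/ha
  = 7817.73 kg/ha = 7.82 t/ha


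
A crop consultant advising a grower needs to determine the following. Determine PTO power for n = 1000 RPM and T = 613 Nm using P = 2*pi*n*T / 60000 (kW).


P = 2*pi*n*T / 60000
  = 2*pi * 1000 * 613 / 60000
  = 3851592.59 / 60000
  = 64.19 kW


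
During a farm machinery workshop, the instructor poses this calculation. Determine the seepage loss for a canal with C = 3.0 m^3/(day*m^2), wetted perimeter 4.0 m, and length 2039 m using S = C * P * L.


S = C * P * L
  = 3.0 * 4.0 * 2039
  = 24468 m^3/day


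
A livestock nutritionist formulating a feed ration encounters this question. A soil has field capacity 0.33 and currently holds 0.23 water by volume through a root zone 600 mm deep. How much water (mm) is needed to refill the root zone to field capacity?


SMD = (FC - theta) * D
    = (0.33 - 0.23) * 600
    = 0.100 * 600
    = 60 mm


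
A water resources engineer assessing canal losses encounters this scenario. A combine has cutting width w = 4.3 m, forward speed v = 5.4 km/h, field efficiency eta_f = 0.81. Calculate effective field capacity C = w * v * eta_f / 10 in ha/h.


C = w * v * eta_f / 10
  = 4.3 * 5.4 * 0.81 / 10
  = 18.81 / 10
  = 1.88 ha/h


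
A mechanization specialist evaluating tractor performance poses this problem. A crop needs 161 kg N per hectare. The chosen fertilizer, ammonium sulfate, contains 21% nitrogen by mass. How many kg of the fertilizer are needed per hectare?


Rate = N_required / (N_content / 100)
     = 161 / (21 / 100)
     = 161 / 0.21
     = 766.67 kg/ha


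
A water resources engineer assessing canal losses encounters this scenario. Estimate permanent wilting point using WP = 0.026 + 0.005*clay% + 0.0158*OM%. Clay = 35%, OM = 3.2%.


WP = 0.026 + 0.005*35 + 0.0158*3.2
   = 0.026 + 0.1750 + 0.0506
   = 0.2516


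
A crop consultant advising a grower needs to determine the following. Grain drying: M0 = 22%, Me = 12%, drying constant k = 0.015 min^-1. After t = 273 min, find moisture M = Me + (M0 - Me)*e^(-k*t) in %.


M = Me + (M0 - Me) * e^(-k*t)
  = 12 + (22 - 12) * e^(-0.015*273)
  = 12 + 10 * e^(-4.095)
  = 12 + 10 * 0.01666
  = 12 + 0.1666
  = 12.17%


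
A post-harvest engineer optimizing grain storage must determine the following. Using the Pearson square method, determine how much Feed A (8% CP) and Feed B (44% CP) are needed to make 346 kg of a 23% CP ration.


parts_A = CP_b - target = 44 - 23 = 21
parts_B = target - CP_a = 23 - 8 = 15
total_parts = 21 + 15 = 36
Feed A = 346 * 21 / 36 = 201.83 kg
Feed B = 346 * 15 / 36 = 144.17 kg

201.83 kg


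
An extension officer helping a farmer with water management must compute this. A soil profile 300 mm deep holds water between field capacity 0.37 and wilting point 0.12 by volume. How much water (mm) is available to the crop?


AW = (FC - WP) * D
   = (0.37 - 0.12) * 300
   = 0.25 * 300
   = 75 mm


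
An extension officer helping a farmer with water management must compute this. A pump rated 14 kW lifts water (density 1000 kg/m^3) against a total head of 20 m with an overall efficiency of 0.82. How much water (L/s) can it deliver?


Q = (P * 1000 * eta) / (rho * g * H)
  = (14 * 1000 * 0.82) / (1000 * 9.81 * 20)
  = 11480 / 196200
  = 0.05851 m^3/s = 58.51 L/s


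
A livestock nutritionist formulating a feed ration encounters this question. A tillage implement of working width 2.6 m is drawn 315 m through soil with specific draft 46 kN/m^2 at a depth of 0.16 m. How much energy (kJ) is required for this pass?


E = k * d * w * L
  = 46 * 0.16 * 2.6 * 315
  = 6027.84 kJ


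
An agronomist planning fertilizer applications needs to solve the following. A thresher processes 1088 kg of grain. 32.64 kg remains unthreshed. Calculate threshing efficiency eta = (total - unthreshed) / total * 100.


eta = (total - unthreshed) / total * 100
    = (1088 - 32.64) / 1088 * 100
    = 1055.36 / 1088 * 100
    = 97%


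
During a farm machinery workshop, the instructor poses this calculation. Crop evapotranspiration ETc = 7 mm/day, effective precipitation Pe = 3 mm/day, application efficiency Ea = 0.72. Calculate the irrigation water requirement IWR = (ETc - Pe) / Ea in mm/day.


IWR = (ETc - Pe) / Ea
    = (7 - 3) / 0.72
    = 4 / 0.72
    = 5.56 mm/day


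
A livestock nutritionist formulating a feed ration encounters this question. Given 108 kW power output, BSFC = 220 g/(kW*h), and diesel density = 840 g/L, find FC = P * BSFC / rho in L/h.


FC = P * BSFC / rho_fuel
   = 108 * 220 / 840
   = 23760 / 840
   = 28.29 L/h


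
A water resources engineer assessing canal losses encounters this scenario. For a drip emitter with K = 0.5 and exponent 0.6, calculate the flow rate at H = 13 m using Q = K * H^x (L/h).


Q = K * H^x
  = 0.5 * 13^0.6
  = 0.5 * 4.6598
  = 2.33 L/h


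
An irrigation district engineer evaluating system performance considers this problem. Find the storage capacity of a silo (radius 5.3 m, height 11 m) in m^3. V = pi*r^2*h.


V = pi * r^2 * h
  = pi * 5.3^2 * 11
  = pi * 28.09 * 11
  = 970.72 m^3


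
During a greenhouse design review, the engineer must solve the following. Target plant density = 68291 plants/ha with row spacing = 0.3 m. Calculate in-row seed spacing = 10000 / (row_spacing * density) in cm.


spacing = 10000 / (row_sp * density)
        = 10000 / (0.3 * 68291)
        = 10000 / 20487.30
        = 0.48811 m = 48.81 cm


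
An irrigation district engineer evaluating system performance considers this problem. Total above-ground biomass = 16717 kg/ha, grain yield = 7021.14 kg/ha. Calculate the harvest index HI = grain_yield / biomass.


HI = grain_yield / biomass
   = 7021.14 / 16717
   = 0.42


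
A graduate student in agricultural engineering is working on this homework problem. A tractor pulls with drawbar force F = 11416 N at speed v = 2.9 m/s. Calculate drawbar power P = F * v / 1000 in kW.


P = F * v / 1000
  = 11416 * 2.9 / 1000
  = 33106.40 / 1000
  = 33.11 kW


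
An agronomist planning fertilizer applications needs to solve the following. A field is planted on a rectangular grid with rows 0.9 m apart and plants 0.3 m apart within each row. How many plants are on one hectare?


D = 10000 / (row_sp * plant_sp)
  = 10000 / (0.9 * 0.3)
  = 10000 / 0.2700
  = 37037.04 plants/ha


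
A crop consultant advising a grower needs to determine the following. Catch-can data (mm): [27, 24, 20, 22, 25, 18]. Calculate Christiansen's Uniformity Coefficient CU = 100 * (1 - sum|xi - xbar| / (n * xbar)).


xbar = 136 / 6 = 22.667
sum|xi - xbar| = 16
CU = 100 * (1 - 16 / (6 * 22.667))
   = 100 * (1 - 0.1176)
   = 88.24%


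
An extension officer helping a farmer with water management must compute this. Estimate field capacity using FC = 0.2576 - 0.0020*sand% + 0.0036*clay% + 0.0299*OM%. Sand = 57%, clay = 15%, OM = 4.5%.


FC = 0.2576 - 0.0020*57 + 0.0036*15 + 0.0299*4.5
   = 0.2576 - 0.1140 + 0.0540 + 0.1346
   = 0.3322


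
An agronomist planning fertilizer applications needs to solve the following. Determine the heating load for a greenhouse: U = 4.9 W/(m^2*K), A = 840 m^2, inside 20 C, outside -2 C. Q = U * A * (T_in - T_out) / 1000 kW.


dT = 20 - (-2) = 22 K
Q = U * A * dT
  = 4.9 * 840 * 22
  = 90552 W = 90.55 kW


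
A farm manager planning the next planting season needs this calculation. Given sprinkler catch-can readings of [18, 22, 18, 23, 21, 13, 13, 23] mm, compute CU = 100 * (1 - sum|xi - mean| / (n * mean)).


xbar = 151 / 8 = 18.875
sum|xi - xbar| = 27
CU = 100 * (1 - 27 / (8 * 18.875))
   = 100 * (1 - 0.1788)
   = 82.12%


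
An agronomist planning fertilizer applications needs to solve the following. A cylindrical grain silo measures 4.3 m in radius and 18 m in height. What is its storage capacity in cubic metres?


V = pi * r^2 * h
  = pi * 4.3^2 * 18
  = pi * 18.49 * 18
  = 1045.58 m^3


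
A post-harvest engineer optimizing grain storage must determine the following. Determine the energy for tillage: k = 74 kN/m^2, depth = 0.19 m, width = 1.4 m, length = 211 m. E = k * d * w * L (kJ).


E = k * d * w * L
  = 74 * 0.19 * 1.4 * 211
  = 4153.32 kJ


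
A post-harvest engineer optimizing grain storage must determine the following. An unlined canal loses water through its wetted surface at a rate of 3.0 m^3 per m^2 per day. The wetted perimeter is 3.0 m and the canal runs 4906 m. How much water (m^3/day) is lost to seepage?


S = C * P * L
  = 3.0 * 3.0 * 4906
  = 44154 m^3/day


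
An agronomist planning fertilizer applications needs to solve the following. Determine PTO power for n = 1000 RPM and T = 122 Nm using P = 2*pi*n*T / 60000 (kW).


P = 2*pi*n*T / 60000
  = 2*pi * 1000 * 122 / 60000
  = 766548.61 / 60000
  = 12.78 kW


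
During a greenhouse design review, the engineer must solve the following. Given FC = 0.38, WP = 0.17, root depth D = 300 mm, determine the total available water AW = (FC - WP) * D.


AW = (FC - WP) * D
   = (0.38 - 0.17) * 300
   = 0.21 * 300
   = 63 mm


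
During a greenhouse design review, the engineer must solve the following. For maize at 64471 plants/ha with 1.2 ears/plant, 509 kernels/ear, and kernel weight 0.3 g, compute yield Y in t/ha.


Y = density * ears * kernels * kw
  = 64471 * 1.2 * 509 * 0.3 g/ha
  = 11813666.04 g/ha
  = 11813.67 kg/ha = 11.81 t/ha


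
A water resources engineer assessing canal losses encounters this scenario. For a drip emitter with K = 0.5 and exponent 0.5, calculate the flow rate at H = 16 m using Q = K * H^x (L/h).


Q = K * H^x
  = 0.5 * 16^0.5
  = 0.5 * 4
  = 2 L/h
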